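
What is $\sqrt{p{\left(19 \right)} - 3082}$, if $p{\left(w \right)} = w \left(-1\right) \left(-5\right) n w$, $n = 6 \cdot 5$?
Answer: $2 \sqrt{12767} \approx 225.98$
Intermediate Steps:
$n = 30$
$p{\left(w \right)} = 150 w^{2}$ ($p{\left(w \right)} = w \left(-1\right) \left(-5\right) 30 w = - w \left(-5\right) 30 w = 5 w 30 w = 150 w w = 150 w^{2}$)
$\sqrt{p{\left(19 \right)} - 3082} = \sqrt{150 \cdot 19^{2} - 3082} = \sqrt{150 \cdot 361 - 3082} = \sqrt{54150 - 3082} = \sqrt{51068} = 2 \sqrt{12767}$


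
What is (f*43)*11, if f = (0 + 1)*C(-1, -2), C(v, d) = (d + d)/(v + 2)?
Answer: -1892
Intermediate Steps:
C(v, d) = 2*d/(2 + v) (C(v, d) = (2*d)/(2 + v) = 2*d/(2 + v))
f = -4 (f = (0 + 1)*(2*(-2)/(2 - 1)) = 1*(2*(-2)/1) = 1*(2*(-2)*1) = 1*(-4) = -4)
(f*43)*11 = -4*43*11 = -172*11 = -1892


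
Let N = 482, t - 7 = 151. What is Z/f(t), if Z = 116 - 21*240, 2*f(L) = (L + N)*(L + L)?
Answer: -1231/25280 ≈ -0.048695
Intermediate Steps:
t = 158 (t = 7 + 151 = 158)
f(L) = L*(482 + L) (f(L) = ((L + 482)*(L + L))/2 = ((482 + L)*(2*L))/2 = (2*L*(482 + L))/2 = L*(482 + L))
Z = -4924 (Z = 116 - 5040 = -4924)
Z/f(t) = -4924*1/(158*(482 + 158)) = -4924/(158*640) = -4924/101120 = -4924*1/101120 = -1231/25280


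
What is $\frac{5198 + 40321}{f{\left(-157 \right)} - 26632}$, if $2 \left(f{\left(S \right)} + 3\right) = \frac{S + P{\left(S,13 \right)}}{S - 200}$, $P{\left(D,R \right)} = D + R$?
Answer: $- \frac{4642938}{2716727} \approx -1.709$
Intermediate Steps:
$f{\left(S \right)} = -3 + \frac{13 + 2 S}{2 \left(-200 + S\right)}$ ($f{\left(S \right)} = -3 + \frac{\left(S + \left(S + 13\right)\right) \frac{1}{S - 200}}{2} = -3 + \frac{\left(S + \left(13 + S\right)\right) \frac{1}{-200 + S}}{2} = -3 + \frac{\left(13 + 2 S\right) \frac{1}{-200 + S}}{2} = -3 + \frac{\frac{1}{-200 + S} \left(13 + 2 S\right)}{2} = -3 + \frac{13 + 2 S}{2 \left(-200 + S\right)}$)
$\frac{5198 + 40321}{f{\left(-157 \right)} - 26632} = \frac{5198 + 40321}{\frac{1213 - -628}{2 \left(-200 - 157\right)} - 26632} = \frac{45519}{\frac{1213 + 628}{2 \left(-357\right)} - 26632} = \frac{45519}{\frac{1}{2} \left(- \frac{1}{357}\right) 1841 - 26632} = \frac{45519}{- \frac{263}{102} - 26632} = \frac{45519}{- \frac{2716727}{102}} = 45519 \left(- \frac{102}{2716727}\right) = - \frac{4642938}{2716727}$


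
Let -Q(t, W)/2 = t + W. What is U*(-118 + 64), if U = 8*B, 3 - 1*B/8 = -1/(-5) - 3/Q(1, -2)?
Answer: -74304/5 ≈ -14861.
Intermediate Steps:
Q(t, W) = -2*W - 2*t (Q(t, W) = -2*(t + W) = -2*(W + t) = -2*W - 2*t)
B = 172/5 (B = 24 - 8*(-1/(-5) - 3/(-2*(-2) - 2*1)) = 24 - 8*(-1*(-1/5) - 3/(4 - 2)) = 24 - 8*(1/5 - 3/2) = 24 - 8*(-13/10) = 24 + 52/5 = 172/5 ≈ 34.400)
U = 1376/5 (U = 8*(172/5) = 1376/5 ≈ 275.20)
U*(-118 + 64) = 1376*(-118 + 64)/5 = (1376/5)*(-54) = -74304/5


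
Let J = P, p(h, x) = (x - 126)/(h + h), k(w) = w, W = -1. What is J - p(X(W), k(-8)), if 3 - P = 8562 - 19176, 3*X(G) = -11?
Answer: 116586/11 ≈ 10599.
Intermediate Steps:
X(G) = -11/3 (X(G) = (1/3)*(-11) = -11/3)
p(h, x) = (-126 + x)/(2*h) (p(h, x) = (-126 + x)/((2*h)) = (-126 + x)*(1/(2*h)) = (-126 + x)/(2*h))
P = 10617 (P = 3 - (8562 - 19176) = 3 - 1*(-10614) = 3 + 10614 = 10617)
J = 10617
J - p(X(W), k(-8)) = 10617 - (-126 - 8)/(2*(-11/3)) = 10617 - (-3)*(-134)/(2*11) = 10617 - 1*201/11 = 10617 - 201/11 = 116586/11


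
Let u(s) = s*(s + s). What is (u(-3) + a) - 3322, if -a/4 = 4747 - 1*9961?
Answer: 17552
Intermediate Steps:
u(s) = 2*s² (u(s) = s*(2*s) = 2*s²)
a = 20856 (a = -4*(4747 - 1*9961) = -4*(4747 - 9961) = -4*(-5214) = 20856)
(u(-3) + a) - 3322 = (2*(-3)² + 20856) - 3322 = (2*9 + 20856) - 3322 = (18 + 20856) - 3322 = 20874 - 3322 = 17552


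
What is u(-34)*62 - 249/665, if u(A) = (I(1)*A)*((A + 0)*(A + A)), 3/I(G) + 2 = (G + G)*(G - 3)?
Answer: 1620503671/665 ≈ 2.4368e+6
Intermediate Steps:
I(G) = 3/(-2 + 2*G*(-3 + G)) (I(G) = 3/(-2 + (G + G)*(G - 3)) = 3/(-2 + (2*G)*(-3 + G)) = 3/(-2 + 2*G*(-3 + G)))
u(A) = -A**3 (u(A) = ((3/(2*(-1 + 1**2 - 3*1)))*A)*((A + 0)*(A + A)) = ((3/(2*(-1 + 1 - 3)))*A)*(A*(2*A)) = (((3/2)/(-3))*A)*(2*A**2) = (((3/2)*(-1/3))*A)*(2*A**2) = (-A/2)*(2*A**2) = -A**3)
u(-34)*62 - 249/665 = -1*(-34)**3*62 - 249/665 = -1*(-39304)*62 - 249*1/665 = 39304*62 - 249/665 = 2436848 - 249/665 = 1620503671/665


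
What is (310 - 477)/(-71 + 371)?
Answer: -167/300 ≈ -0.55667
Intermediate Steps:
(310 - 477)/(-71 + 371) = -167/300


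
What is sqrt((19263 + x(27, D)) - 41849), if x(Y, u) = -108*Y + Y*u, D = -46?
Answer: 2*I*sqrt(6686) ≈ 163.54*I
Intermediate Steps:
sqrt((19263 + x(27, D)) - 41849) = sqrt((19263 + 27*(-108 - 46)) - 41849) = sqrt((19263 + 27*(-154)) - 41849) = sqrt((19263 - 4158) - 41849) = sqrt(15105 - 41849) = sqrt(-26744) = 2*I*sqrt(6686)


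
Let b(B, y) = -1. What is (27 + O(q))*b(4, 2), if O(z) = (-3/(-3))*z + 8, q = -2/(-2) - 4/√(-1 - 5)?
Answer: -36 - 2*I*√6/3 ≈ -36.0 - 1.633*I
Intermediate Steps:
q = 1 + 2*I*√6/3 (q = -2*(-½) - 4*(-I*√6/6) = 1 - 4*(-I*√6/6) = 1 - (-2)*I*√6/3 = 1 + 2*I*√6/3 ≈ 1.0 + 1.633*I)
O(z) = 8 + z (O(z) = (-3*(-⅓))*z + 8 = 1*z + 8 = z + 8 = 8 + z)
(27 + O(q))*b(4, 2) = (27 + (8 + (1 + 2*I*√6/3)))*(-1) = (27 + (9 + 2*I*√6/3))*(-1) = (36 + 2*I*√6/3)*(-1) = -36 - 2*I*√6/3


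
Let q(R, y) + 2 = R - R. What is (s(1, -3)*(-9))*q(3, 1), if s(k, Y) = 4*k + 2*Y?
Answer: -36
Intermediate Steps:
q(R, y) = -2 (q(R, y) = -2 + (R - R) = -2 + 0 = -2)
s(k, Y) = 2*Y + 4*k
(s(1, -3)*(-9))*q(3, 1) = ((2*(-3) + 4*1)*(-9))*(-2) = ((-6 + 4)*(-9))*(-2) = -2*(-9)*(-2) = 18*(-2) = -36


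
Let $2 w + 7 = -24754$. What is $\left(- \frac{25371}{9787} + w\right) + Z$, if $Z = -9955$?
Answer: $- \frac{437245819}{19574} \approx -22338.0$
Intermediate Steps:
$w = - \frac{24761}{2}$ ($w = - \frac{7}{2} + \frac{1}{2} \left(-24754\right) = - \frac{7}{2} - 12377 = - \frac{24761}{2} \approx -12381.0$)
$\left(- \frac{25371}{9787} + w\right) + Z = \left(- \frac{25371}{9787} - \frac{24761}{2}\right) - 9955 = - \frac{242386649}{19574} - 9955 = - \frac{437245819}{19574}$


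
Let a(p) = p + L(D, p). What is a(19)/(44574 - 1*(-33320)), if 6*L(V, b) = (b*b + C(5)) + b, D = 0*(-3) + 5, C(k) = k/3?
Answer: 1487/1402092 ≈ 0.0010606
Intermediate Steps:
C(k) = k/3 (C(k) = k*(⅓) = k/3)
D = 5 (D = 0 + 5 = 5)
L(V, b) = 5/18 + b/6 + b²/6 (L(V, b) = ((b*b + (⅓)*5) + b)/6 = ((b² + 5/3) + b)/6 = ((5/3 + b²) + b)/6 = (5/3 + b + b²)/6 = 5/18 + b/6 + b²/6)
a(p) = 5/18 + p²/6 + 7*p/6 (a(p) = p + (5/18 + p/6 + p²/6) = 5/18 + p²/6 + 7*p/6)
a(19)/(44574 - 1*(-33320)) = (5/18 + (⅙)*19² + (7/6)*19)/(44574 - 1*(-33320)) = (5/18 + (⅙)*361 + 133/6)/(44574 + 33320) = (5/18 + 361/6 + 133/6)/77894 = (1487/18)*(1/77894) = 1487/1402092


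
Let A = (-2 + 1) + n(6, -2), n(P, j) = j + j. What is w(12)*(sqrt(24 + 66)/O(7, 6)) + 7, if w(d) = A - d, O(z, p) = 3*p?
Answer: 7 - 17*sqrt(10)/6 ≈ -1.9598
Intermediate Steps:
n(P, j) = 2*j
A = -5 (A = (-2 + 1) + 2*(-2) = -1 - 4 = -5)
w(d) = -5 - d
w(12)*(sqrt(24 + 66)/O(7, 6)) + 7 = (-5 - 1*12)*(sqrt(24 + 66)/((3*6))) + 7 = (-5 - 12)*(sqrt(90)/18) + 7 = -17*3*sqrt(10)/18 + 7 = -17*sqrt(10)/6 + 7 = 7 - 17*sqrt(10)/6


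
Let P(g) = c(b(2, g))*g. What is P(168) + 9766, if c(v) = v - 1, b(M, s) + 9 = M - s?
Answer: -19802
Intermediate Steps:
b(M, s) = -9 + M - s (b(M, s) = -9 + (M - s) = -9 + M - s)
c(v) = -1 + v
P(g) = g*(-8 - g) (P(g) = (-1 + (-9 + 2 - g))*g = (-1 + (-7 - g))*g = (-8 - g)*g = g*(-8 - g))
P(168) + 9766 = -1*168*(8 + 168) + 9766 = -1*168*176 + 9766 = -29568 + 9766 = -19802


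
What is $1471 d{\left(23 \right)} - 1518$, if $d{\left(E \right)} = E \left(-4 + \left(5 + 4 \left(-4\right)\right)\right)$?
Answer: $-509013$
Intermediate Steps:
$d{\left(E \right)} = - 15 E$ ($d{\left(E \right)} = E \left(-4 + \left(5 - 16\right)\right) = E \left(-4 - 11\right) = E \left(-15\right) = - 15 E$)
$1471 d{\left(23 \right)} - 1518 = 1471 \left(\left(-15\right) 23\right) - 1518 = 1471 \left(-345\right) - 1518 = -507495 - 1518 = -509013$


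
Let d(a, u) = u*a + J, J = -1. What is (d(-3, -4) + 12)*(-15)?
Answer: -345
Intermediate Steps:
d(a, u) = -1 + a*u (d(a, u) = u*a - 1 = a*u - 1 = -1 + a*u)
(d(-3, -4) + 12)*(-15) = ((-1 - 3*(-4)) + 12)*(-15) = ((-1 + 12) + 12)*(-15) = (11 + 12)*(-15) = 23*(-15) = -345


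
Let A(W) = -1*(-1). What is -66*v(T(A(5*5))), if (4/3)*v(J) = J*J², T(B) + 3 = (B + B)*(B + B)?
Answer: -99/2 ≈ -49.500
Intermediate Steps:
A(W) = 1
T(B) = -3 + 4*B² (T(B) = -3 + (B + B)*(B + B) = -3 + (2*B)*(2*B) = -3 + 4*B²)
v(J) = 3*J³/4 (v(J) = 3*(J*J²)/4 = 3*J³/4)
-66*v(T(A(5*5))) = -99*(-3 + 4*1²)³/2 = -99*(-3 + 4*1)³/2 = -99*(-3 + 4)³/2 = -99*1³/2 = -99/2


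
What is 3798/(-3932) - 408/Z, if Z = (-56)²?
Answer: -422337/385336 ≈ -1.0960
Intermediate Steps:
Z = 3136
3798/(-3932) - 408/Z = 3798/(-3932) - 408/3136 = 3798*(-1/3932) - 408*1/3136 = -1899/1966 - 51/392 = -422337/385336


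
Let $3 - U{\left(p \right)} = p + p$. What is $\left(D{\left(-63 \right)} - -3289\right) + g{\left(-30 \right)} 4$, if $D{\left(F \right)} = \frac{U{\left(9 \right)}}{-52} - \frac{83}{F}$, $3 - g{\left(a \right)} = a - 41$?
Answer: $\frac{11749721}{3276} \approx 3586.6$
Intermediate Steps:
$g{\left(a \right)} = 44 - a$ ($g{\left(a \right)} = 3 - \left(a - 41\right) = 3 - \left(-41 + a\right) = 44 - a$)
$U{\left(p \right)} = 3 - 2 p$ ($U{\left(p \right)} = 3 - \left(p + p\right) = 3 - 2 p$)
$D{\left(F \right)} = \frac{15}{52} - \frac{83}{F}$ ($D{\left(F \right)} = \frac{3 - 18}{-52} - \frac{83}{F} = \left(3 - 18\right) \left(- \frac{1}{52}\right) - \frac{83}{F} = \left(-15\right) \left(- \frac{1}{52}\right) - \frac{83}{F} = \frac{15}{52} - \frac{83}{F}$)
$\left(D{\left(-63 \right)} - -3289\right) + g{\left(-30 \right)} 4 = \left(\left(\frac{15}{52} - \frac{83}{-63}\right) - -3289\right) + \left(44 - -30\right) 4 = \left(\left(\frac{15}{52} - - \frac{83}{63}\right) + \left(3354 - 65\right)\right) + \left(44 + 30\right) 4 = \left(\left(\frac{15}{52} + \frac{83}{63}\right) + 3289\right) + 74 \cdot 4 = \left(\frac{5261}{3276} + 3289\right) + 296 = \frac{10780025}{3276} + 296 = \frac{11749721}{3276}$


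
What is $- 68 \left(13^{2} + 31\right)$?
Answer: $-13600$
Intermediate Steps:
$- 68 \left(13^{2} + 31\right) = - 68 \left(169 + 31\right) = \left(-68\right) 200 = -13600$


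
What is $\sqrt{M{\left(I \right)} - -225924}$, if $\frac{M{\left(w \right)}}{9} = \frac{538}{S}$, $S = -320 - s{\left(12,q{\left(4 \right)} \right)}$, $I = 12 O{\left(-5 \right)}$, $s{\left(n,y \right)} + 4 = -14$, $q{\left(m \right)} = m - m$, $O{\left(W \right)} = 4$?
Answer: $\frac{\sqrt{5150927553}}{151} \approx 475.3$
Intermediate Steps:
$q{\left(m \right)} = 0$
$s{\left(n,y \right)} = -18$ ($s{\left(n,y \right)} = -4 - 14 = -18$)
$I = 48$ ($I = 12 \cdot 4 = 48$)
$S = -302$ ($S = -320 - -18 = -320 + 18 = -302$)
$M{\left(w \right)} = - \frac{2421}{151}$ ($M{\left(w \right)} = 9 \frac{538}{-302} = 9 \cdot 538 \left(- \frac{1}{302}\right) = 9 \left(- \frac{269}{151}\right) = - \frac{2421}{151}$)
$\sqrt{M{\left(I \right)} - -225924} = \sqrt{- \frac{2421}{151} - -225924} = \sqrt{- \frac{2421}{151} + \left(-19904 + 245828\right)} = \sqrt{- \frac{2421}{151} + 225924} = \sqrt{\frac{34112103}{151}} = \frac{\sqrt{5150927553}}{151}$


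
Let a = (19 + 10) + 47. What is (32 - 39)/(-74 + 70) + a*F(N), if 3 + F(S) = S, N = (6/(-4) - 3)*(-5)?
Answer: 5935/4 ≈ 1483.8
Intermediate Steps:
N = 45/2 (N = (6*(-¼) - 3)*(-5) = (-3/2 - 3)*(-5) = -9/2*(-5) = 45/2 ≈ 22.500)
a = 76 (a = 29 + 47 = 76)
F(S) = -3 + S
(32 - 39)/(-74 + 70) + a*F(N) = (32 - 39)/(-74 + 70) + 76*(-3 + 45/2) = -7/(-4) + 76*(39/2) = -7*(-¼) + 1482 = 7/4 + 1482 = 5935/4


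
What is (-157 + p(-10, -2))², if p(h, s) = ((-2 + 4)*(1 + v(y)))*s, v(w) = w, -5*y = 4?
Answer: 622521/25 ≈ 24901.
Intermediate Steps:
y = -⅘ (y = -⅕*4 = -⅘ ≈ -0.80000)
p(h, s) = 2*s/5 (p(h, s) = ((-2 + 4)*(1 - ⅘))*s = (2*(⅕))*s = 2*s/5)
(-157 + p(-10, -2))² = (-157 + (⅖)*(-2))² = (-157 - ⅘)² = (-789/5)² = 622521/25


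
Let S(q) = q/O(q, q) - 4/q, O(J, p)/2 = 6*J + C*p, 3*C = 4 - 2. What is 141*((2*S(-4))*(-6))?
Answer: -18189/10 ≈ -1818.9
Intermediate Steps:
C = ⅔ (C = (4 - 2)/3 = (⅓)*2 = ⅔ ≈ 0.66667)
O(J, p) = 12*J + 4*p/3 (O(J, p) = 2*(6*J + 2*p/3) = 12*J + 4*p/3)
S(q) = 3/40 - 4/q (S(q) = q/(12*q + 4*q/3) - 4/q = q/((40*q/3)) - 4/q = q*(3/(40*q)) - 4/q = 3/40 - 4/q)
141*((2*S(-4))*(-6)) = 141*((2*(3/40 - 4/(-4)))*(-6)) = 141*((2*(3/40 - 4*(-¼)))*(-6)) = 141*((2*(3/40 + 1))*(-6)) = 141*((2*(43/40))*(-6)) = 141*((43/20)*(-6)) = 141*(-129/10) = -18189/10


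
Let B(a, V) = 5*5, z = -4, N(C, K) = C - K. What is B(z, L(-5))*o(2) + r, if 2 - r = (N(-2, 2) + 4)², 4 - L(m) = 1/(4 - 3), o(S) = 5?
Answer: 127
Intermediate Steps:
L(m) = 3 (L(m) = 4 - 1/(4 - 3) = 4 - 1/1 = 4 - 1*1 = 4 - 1 = 3)
B(a, V) = 25
r = 2 (r = 2 - ((-2 - 1*2) + 4)² = 2 - ((-2 - 2) + 4)² = 2 - (-4 + 4)² = 2 - 1*0² = 2 - 1*0 = 2 + 0 = 2)
B(z, L(-5))*o(2) + r = 25*5 + 2 = 125 + 2 = 127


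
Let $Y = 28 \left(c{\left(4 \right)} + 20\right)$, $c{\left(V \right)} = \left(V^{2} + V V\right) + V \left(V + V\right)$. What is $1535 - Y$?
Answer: $-817$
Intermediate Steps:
$c{\left(V \right)} = 4 V^{2}$ ($c{\left(V \right)} = \left(V^{2} + V^{2}\right) + V 2 V = 2 V^{2} + 2 V^{2} = 4 V^{2}$)
$Y = 2352$ ($Y = 28 \left(4 \cdot 4^{2} + 20\right) = 28 \left(4 \cdot 16 + 20\right) = 28 \left(64 + 20\right) = 28 \cdot 84 = 2352$)
$1535 - Y = 1535 - 2352 = -817$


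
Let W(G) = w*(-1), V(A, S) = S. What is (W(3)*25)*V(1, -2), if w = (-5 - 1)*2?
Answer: -600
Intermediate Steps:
w = -12 (w = -6*2 = -12)
W(G) = 12 (W(G) = -12*(-1) = 12)
(W(3)*25)*V(1, -2) = (12*25)*(-2) = 300*(-2) = -600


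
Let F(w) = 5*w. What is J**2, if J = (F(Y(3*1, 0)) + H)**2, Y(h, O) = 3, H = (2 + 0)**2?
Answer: 130321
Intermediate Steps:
H = 4 (H = 2**2 = 4)
J = 361 (J = (5*3 + 4)**2 = (15 + 4)**2 = 19**2 = 361)
J**2 = 361**2 = 130321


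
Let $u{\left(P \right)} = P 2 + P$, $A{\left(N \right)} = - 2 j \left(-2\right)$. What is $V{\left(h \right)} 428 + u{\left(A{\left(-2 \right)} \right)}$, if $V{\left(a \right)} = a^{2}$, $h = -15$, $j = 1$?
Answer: $96312$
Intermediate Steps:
$A{\left(N \right)} = 4$ ($A{\left(N \right)} = \left(-2\right) 1 \left(-2\right) = \left(-2\right) \left(-2\right) = 4$)
$u{\left(P \right)} = 3 P$ ($u{\left(P \right)} = 2 P + P = 3 P$)
$V{\left(h \right)} 428 + u{\left(A{\left(-2 \right)} \right)} = \left(-15\right)^{2} \cdot 428 + 3 \cdot 4 = 225 \cdot 428 + 12 = 96300 + 12 = 96312$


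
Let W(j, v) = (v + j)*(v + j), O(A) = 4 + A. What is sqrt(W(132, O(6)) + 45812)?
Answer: 2*sqrt(16494) ≈ 256.86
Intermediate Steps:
W(j, v) = (j + v)**2 (W(j, v) = (j + v)*(j + v) = (j + v)**2)
sqrt(W(132, O(6)) + 45812) = sqrt((132 + (4 + 6))**2 + 45812) = sqrt((132 + 10)**2 + 45812) = sqrt(142**2 + 45812) = sqrt(20164 + 45812) = sqrt(65976) = 2*sqrt(16494)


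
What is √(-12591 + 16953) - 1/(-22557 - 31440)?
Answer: 1/53997 + √4362 ≈ 66.045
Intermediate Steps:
√(-12591 + 16953) - 1/(-22557 - 31440) = √4362 - 1/(-53997) = √4362 - 1*(-1/53997) = √4362 + 1/53997 = 1/53997 + √4362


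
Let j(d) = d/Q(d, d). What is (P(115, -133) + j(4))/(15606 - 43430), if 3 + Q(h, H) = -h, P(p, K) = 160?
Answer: -279/48692 ≈ -0.0057299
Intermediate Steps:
Q(h, H) = -3 - h
j(d) = d/(-3 - d)
(P(115, -133) + j(4))/(15606 - 43430) = (160 - 1*4/(3 + 4))/(15606 - 43430) = (160 - 1*4/7)/(-27824) = (160 - 1*4*⅐)*(-1/27824) = (160 - 4/7)*(-1/27824) = (1116/7)*(-1/27824) = -279/48692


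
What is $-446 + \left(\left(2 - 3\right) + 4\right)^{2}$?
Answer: $-437$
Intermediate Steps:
$-446 + \left(\left(2 - 3\right) + 4\right)^{2} = -446 + \left(-1 + 4\right)^{2} = -446 + 3^{2} = -446 + 9 = -437$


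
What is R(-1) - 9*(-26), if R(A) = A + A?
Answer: 232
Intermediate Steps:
R(A) = 2*A
R(-1) - 9*(-26) = 2*(-1) - 9*(-26) = -2 + 234 = 232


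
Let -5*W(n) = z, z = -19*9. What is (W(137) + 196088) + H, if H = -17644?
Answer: 892391/5 ≈ 1.7848e+5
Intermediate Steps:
z = -171
W(n) = 171/5 (W(n) = -⅕*(-171) = 171/5)
(W(137) + 196088) + H = (171/5 + 196088) - 17644 = 980611/5 - 17644 = 892391/5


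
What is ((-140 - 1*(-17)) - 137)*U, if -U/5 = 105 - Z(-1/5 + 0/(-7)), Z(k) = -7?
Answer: 145600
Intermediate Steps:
U = -560 (U = -5*(105 - 1*(-7)) = -5*(105 + 7) = -5*112 = -560)
((-140 - 1*(-17)) - 137)*U = ((-140 - 1*(-17)) - 137)*(-560) = ((-140 + 17) - 137)*(-560) = (-123 - 137)*(-560) = -260*(-560) = 145600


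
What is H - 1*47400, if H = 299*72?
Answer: -25872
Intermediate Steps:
H = 21528
H - 1*47400 = 21528 - 1*47400 = 21528 - 47400 = -25872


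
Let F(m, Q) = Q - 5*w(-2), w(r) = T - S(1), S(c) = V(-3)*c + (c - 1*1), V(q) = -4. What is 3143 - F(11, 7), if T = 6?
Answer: 3186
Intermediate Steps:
S(c) = -1 - 3*c (S(c) = -4*c + (c - 1*1) = -4*c + (c - 1) = -4*c + (-1 + c) = -1 - 3*c)
w(r) = 10 (w(r) = 6 - (-1 - 3*1) = 6 - (-1 - 3) = 6 - 1*(-4) = 6 + 4 = 10)
F(m, Q) = -50 + Q (F(m, Q) = Q - 5*10 = Q - 50 = -50 + Q)
3143 - F(11, 7) = 3143 - (-50 + 7) = 3143 - 1*(-43) = 3143 + 43 = 3186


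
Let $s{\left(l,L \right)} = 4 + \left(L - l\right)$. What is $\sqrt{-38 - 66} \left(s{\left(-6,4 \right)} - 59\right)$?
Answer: $- 90 i \sqrt{26} \approx - 458.91 i$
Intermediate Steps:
$s{\left(l,L \right)} = 4 + L - l$
$\sqrt{-38 - 66} \left(s{\left(-6,4 \right)} - 59\right) = \sqrt{-38 - 66} \left(\left(4 + 4 - -6\right) - 59\right) = \sqrt{-104} \left(\left(4 + 4 + 6\right) - 59\right) = 2 i \sqrt{26} \left(14 - 59\right) = 2 i \sqrt{26} \left(-45\right) = - 90 i \sqrt{26}$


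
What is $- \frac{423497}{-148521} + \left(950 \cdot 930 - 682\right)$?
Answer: $\frac{131117435675}{148521} \approx 8.8282 \cdot 10^{5}$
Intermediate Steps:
$- \frac{423497}{-148521} + \left(950 \cdot 930 - 682\right) = \left(-423497\right) \left(- \frac{1}{148521}\right) + \left(883500 - 682\right) = \frac{423497}{148521} + 882818 = \frac{131117435675}{148521}$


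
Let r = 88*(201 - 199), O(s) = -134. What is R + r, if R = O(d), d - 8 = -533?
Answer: 42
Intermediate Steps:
d = -525 (d = 8 - 533 = -525)
R = -134
r = 176 (r = 88*2 = 176)
R + r = -134 + 176 = 42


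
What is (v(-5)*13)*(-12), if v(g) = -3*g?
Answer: -2340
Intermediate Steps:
(v(-5)*13)*(-12) = (-3*(-5)*13)*(-12) = (15*13)*(-12) = 195*(-12) = -2340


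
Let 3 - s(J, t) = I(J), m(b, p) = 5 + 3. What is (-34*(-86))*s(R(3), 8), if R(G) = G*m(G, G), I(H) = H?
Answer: -61404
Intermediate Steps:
m(b, p) = 8
R(G) = 8*G (R(G) = G*8 = 8*G)
s(J, t) = 3 - J
(-34*(-86))*s(R(3), 8) = (-34*(-86))*(3 - 8*3) = 2924*(3 - 1*24) = 2924*(3 - 24) = 2924*(-21) = -61404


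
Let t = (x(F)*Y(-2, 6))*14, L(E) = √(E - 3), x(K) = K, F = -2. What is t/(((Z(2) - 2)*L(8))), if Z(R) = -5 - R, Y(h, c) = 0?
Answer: 0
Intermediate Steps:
L(E) = √(-3 + E)
t = 0 (t = -2*0*14 = 0*14 = 0)
t/(((Z(2) - 2)*L(8))) = 0/((((-5 - 1*2) - 2)*√(-3 + 8))) = 0/((((-5 - 2) - 2)*√5)) = 0/(((-7 - 2)*√5)) = 0/((-9*√5)) = 0*(-√5/45) = 0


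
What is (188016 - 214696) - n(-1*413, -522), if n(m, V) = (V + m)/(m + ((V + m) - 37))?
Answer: -7390547/277 ≈ -26681.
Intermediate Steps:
n(m, V) = (V + m)/(-37 + V + 2*m) (n(m, V) = (V + m)/(m + (-37 + V + m)) = (V + m)/(-37 + V + 2*m))
(188016 - 214696) - n(-1*413, -522) = (188016 - 214696) - (-522 - 1*413)/(-37 - 522 + 2*(-1*413)) = -26680 - (-522 - 413)/(-37 - 522 + 2*(-413)) = -26680 - (-935)/(-37 - 522 - 826) = -26680 - (-935)/(-1385) = -26680 - (-1)*(-935)/1385 = -26680 - 1*187/277 = -26680 - 187/277 = -7390547/277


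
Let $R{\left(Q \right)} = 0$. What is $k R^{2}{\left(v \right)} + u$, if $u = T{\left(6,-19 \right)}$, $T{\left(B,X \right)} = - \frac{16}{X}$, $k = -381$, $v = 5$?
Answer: $\frac{16}{19} \approx 0.8421$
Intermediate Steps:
$u = \frac{16}{19}$ ($u = - \frac{16}{-19} = \left(-16\right) \left(- \frac{1}{19}\right) = \frac{16}{19} \approx 0.8421$)
$k R^{2}{\left(v \right)} + u = - 381 \cdot 0^{2} + \frac{16}{19} = \left(-381\right) 0 + \frac{16}{19} = 0 + \frac{16}{19} = \frac{16}{19}$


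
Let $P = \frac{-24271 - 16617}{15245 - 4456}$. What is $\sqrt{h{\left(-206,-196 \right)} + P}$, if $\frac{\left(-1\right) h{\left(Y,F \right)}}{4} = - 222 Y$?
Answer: $\frac{2 i \sqrt{5323430375530}}{10789} \approx 427.71 i$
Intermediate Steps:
$h{\left(Y,F \right)} = 888 Y$ ($h{\left(Y,F \right)} = - 4 \left(- 222 Y\right) = 888 Y$)
$P = - \frac{40888}{10789} \approx -3.7898$
$\sqrt{h{\left(-206,-196 \right)} + P} = \sqrt{888 \left(-206\right) - \frac{40888}{10789}} = \sqrt{-182928 - \frac{40888}{10789}} = \sqrt{- \frac{1973651080}{10789}} = \frac{2 i \sqrt{5323430375530}}{10789}$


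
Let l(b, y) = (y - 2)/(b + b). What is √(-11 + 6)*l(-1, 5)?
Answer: -3*I*√5/2 ≈ -3.3541*I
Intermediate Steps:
l(b, y) = (-2 + y)/(2*b) (l(b, y) = (-2 + y)/((2*b)) = (-2 + y)*(1/(2*b)) = (-2 + y)/(2*b))
√(-11 + 6)*l(-1, 5) = √(-11 + 6)*((½)*(-2 + 5)/(-1)) = √(-5)*((½)*(-1)*3) = (I*√5)*(-3/2) = -3*I*√5/2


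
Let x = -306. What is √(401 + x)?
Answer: √95 ≈ 9.7468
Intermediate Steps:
√(401 + x) = √(401 - 306) = √95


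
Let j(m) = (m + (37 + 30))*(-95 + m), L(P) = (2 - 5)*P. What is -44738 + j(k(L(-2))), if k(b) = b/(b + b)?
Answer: -204467/4 ≈ -51117.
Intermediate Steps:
L(P) = -3*P
k(b) = 1/2 (k(b) = b/((2*b)) = b*(1/(2*b)) = 1/2)
j(m) = (-95 + m)*(67 + m) (j(m) = (m + 67)*(-95 + m) = (67 + m)*(-95 + m) = (-95 + m)*(67 + m))
-44738 + j(k(L(-2))) = -44738 + (-6365 + (1/2)**2 - 28*1/2) = -44738 + (-6365 + 1/4 - 14) = -44738 - 25515/4 = -204467/4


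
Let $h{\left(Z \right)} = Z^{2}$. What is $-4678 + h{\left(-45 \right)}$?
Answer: $-2653$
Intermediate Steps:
$-4678 + h{\left(-45 \right)} = -4678 + \left(-45\right)^{2} = -4678 + 2025 = -2653$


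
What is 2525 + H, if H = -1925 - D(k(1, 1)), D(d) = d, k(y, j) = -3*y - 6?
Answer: 609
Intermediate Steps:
k(y, j) = -6 - 3*y
H = -1916 (H = -1925 - (-6 - 3*1) = -1925 - (-6 - 3) = -1925 - 1*(-9) = -1925 + 9 = -1916)
2525 + H = 2525 - 1916 = 609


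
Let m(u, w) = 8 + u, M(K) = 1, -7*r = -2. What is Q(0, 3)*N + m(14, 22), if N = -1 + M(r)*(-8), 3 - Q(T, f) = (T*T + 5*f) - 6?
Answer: 76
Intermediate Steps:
r = 2/7 (r = -⅐*(-2) = 2/7 ≈ 0.28571)
Q(T, f) = 9 - T² - 5*f (Q(T, f) = 3 - ((T*T + 5*f) - 6) = 3 - ((T² + 5*f) - 6) = 3 - (-6 + T² + 5*f) = 3 + (6 - T² - 5*f) = 9 - T² - 5*f)
N = -9 (N = -1 + 1*(-8) = -1 - 8 = -9)
Q(0, 3)*N + m(14, 22) = (9 - 1*0² - 5*3)*(-9) + (8 + 14) = (9 - 1*0 - 15)*(-9) + 22 = (9 + 0 - 15)*(-9) + 22 = -6*(-9) + 22 = 54 + 22 = 76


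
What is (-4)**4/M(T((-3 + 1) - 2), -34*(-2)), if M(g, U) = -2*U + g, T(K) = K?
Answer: -64/35 ≈ -1.8286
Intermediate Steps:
M(g, U) = g - 2*U
(-4)**4/M(T((-3 + 1) - 2), -34*(-2)) = (-4)**4/(((-3 + 1) - 2) - (-68)*(-2)) = 256/((-2 - 2) - 2*68) = 256/(-4 - 136) = 256/(-140) = 256*(-1/140) = -64/35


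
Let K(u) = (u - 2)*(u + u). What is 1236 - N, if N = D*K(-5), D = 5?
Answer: 886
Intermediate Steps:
K(u) = 2*u*(-2 + u) (K(u) = (-2 + u)*(2*u) = 2*u*(-2 + u))
N = 350 (N = 5*(2*(-5)*(-2 - 5)) = 5*(2*(-5)*(-7)) = 5*70 = 350)
1236 - N = 1236 - 1*350 = 1236 - 350 = 886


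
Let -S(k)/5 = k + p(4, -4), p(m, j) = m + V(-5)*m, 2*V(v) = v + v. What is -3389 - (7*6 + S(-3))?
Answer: -3526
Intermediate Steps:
V(v) = v (V(v) = (v + v)/2 = (2*v)/2 = v)
p(m, j) = -4*m (p(m, j) = m - 5*m = -4*m)
S(k) = 80 - 5*k (S(k) = -5*(k - 4*4) = -5*(k - 16) = -5*(-16 + k) = 80 - 5*k)
-3389 - (7*6 + S(-3)) = -3389 - (7*6 + (80 - 5*(-3))) = -3389 - (42 + (80 + 15)) = -3389 - (42 + 95) = -3389 - 1*137 = -3389 - 137 = -3526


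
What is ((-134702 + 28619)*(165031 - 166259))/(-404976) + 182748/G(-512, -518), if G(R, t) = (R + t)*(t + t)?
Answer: -1447233561957/4501476980 ≈ -321.50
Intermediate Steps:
G(R, t) = 2*t*(R + t) (G(R, t) = (R + t)*(2*t) = 2*t*(R + t))
((-134702 + 28619)*(165031 - 166259))/(-404976) + 182748/G(-512, -518) = ((-134702 + 28619)*(165031 - 166259))/(-404976) + 182748/((2*(-518)*(-512 - 518))) = -106083*(-1228)*(-1/404976) + 182748/((2*(-518)*(-1030))) = 130269924*(-1/404976) + 182748/1067080 = -10855827/33748 + 182748*(1/1067080) = -10855827/33748 + 45687/266770 = -1447233561957/4501476980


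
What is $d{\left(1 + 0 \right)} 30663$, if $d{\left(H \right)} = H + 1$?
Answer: $61326$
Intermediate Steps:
$d{\left(H \right)} = 1 + H$
$d{\left(1 + 0 \right)} 30663 = \left(1 + \left(1 + 0\right)\right) 30663 = \left(1 + 1\right) 30663 = 2 \cdot 30663 = 61326$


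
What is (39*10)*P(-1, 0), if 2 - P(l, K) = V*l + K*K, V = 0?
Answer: 780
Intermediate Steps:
P(l, K) = 2 - K**2 (P(l, K) = 2 - (0*l + K*K) = 2 - (0 + K**2) = 2 - K**2)
(39*10)*P(-1, 0) = (39*10)*(2 - 1*0**2) = 390*(2 - 1*0) = 390*(2 + 0) = 390*2 = 780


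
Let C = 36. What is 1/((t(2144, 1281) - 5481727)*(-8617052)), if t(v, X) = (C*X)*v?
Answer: -1/804754905139804 ≈ -1.2426e-15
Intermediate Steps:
t(v, X) = 36*X*v (t(v, X) = (36*X)*v = 36*X*v)
1/((t(2144, 1281) - 5481727)*(-8617052)) = 1/(36*1281*2144 - 5481727*(-8617052)) = -1/8617052/(98872704 - 5481727) = -1/8617052/93390977 = (1/93390977)*(-1/8617052) = -1/804754905139804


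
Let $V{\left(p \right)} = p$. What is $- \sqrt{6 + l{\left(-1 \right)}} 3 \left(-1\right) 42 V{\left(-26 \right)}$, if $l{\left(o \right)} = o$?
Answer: $- 3276 \sqrt{5} \approx -7325.4$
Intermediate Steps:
$- \sqrt{6 + l{\left(-1 \right)}} 3 \left(-1\right) 42 V{\left(-26 \right)} = - \sqrt{6 - 1} \cdot 3 \left(-1\right) 42 \left(-26\right) = - \sqrt{5} \cdot 3 \left(\left(-42\right) \left(-26\right)\right) = - 3 \sqrt{5} \cdot 1092 = - 3276 \sqrt{5}$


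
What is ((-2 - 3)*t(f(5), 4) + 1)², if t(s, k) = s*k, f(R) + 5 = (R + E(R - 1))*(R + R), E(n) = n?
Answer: 2886601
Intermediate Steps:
f(R) = -5 + 2*R*(-1 + 2*R) (f(R) = -5 + (R + (R - 1))*(R + R) = -5 + (R + (-1 + R))*(2*R) = -5 + (-1 + 2*R)*(2*R) = -5 + 2*R*(-1 + 2*R))
t(s, k) = k*s
((-2 - 3)*t(f(5), 4) + 1)² = ((-2 - 3)*(4*(-5 - 2*5 + 4*5²)) + 1)² = (-20*(-5 - 10 + 4*25) + 1)² = (-20*(-5 - 10 + 100) + 1)² = (-20*85 + 1)² = (-5*340 + 1)² = (-1700 + 1)² = (-1699)² = 2886601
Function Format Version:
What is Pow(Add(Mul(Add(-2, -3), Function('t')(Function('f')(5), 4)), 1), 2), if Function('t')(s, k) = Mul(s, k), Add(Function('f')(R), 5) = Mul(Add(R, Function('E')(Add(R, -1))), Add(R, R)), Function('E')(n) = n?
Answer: 2886601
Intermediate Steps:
Function('f')(R) = Add(-5, Mul(2, R, Add(-1, Mul(2, R)))) (Function('f')(R) = Add(-5, Mul(Add(R, Add(R, -1)), Add(R, R))) = Add(-5, Mul(Add(R, Add(-1, R)), Mul(2, R))) = Add(-5, Mul(Add(-1, Mul(2, R)), Mul(2, R))) = Add(-5, Mul(2, R, Add(-1, Mul(2, R)))))
Function('t')(s, k) = Mul(k, s)
Pow(Add(Mul(Add(-2, -3), Function('t')(Function('f')(5), 4)), 1), 2) = Pow(Add(Mul(Add(-2, -3), Mul(4, Add(-5, Mul(-2, 5), Mul(4, Pow(5, 2))))), 1), 2) = Pow(Add(Mul(-5, Mul(4, Add(-5, -10, Mul(4, 25)))), 1), 2) = Pow(Add(Mul(-5, Mul(4, Add(-5, -10, 100))), 1), 2) = Pow(Add(Mul(-5, Mul(4, 85)), 1), 2) = Pow(Add(Mul(-5, 340), 1), 2) = Pow(Add(-1700, 1), 2) = Pow(-1699, 2) = 2886601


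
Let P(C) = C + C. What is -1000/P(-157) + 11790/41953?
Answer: 22827530/6586621 ≈ 3.4657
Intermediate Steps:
P(C) = 2*C
-1000/P(-157) + 11790/41953 = -1000/(2*(-157)) + 11790/41953 = -1000/(-314) + 11790*(1/41953) = -1000*(-1/314) + 11790/41953 = 500/157 + 11790/41953 = 22827530/6586621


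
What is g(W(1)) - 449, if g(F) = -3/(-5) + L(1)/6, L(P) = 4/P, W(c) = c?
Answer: -6716/15 ≈ -447.73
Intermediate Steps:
g(F) = 19/15 (g(F) = -3/(-5) + (4/1)/6 = -3*(-⅕) + (4*1)*(⅙) = ⅗ + 4*(⅙) = ⅗ + ⅔ = 19/15)
g(W(1)) - 449 = 19/15 - 449 = -6716/15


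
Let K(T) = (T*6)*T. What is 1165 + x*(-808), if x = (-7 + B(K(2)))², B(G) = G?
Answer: -232347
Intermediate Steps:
K(T) = 6*T² (K(T) = (6*T)*T = 6*T²)
x = 289 (x = (-7 + 6*2²)² = (-7 + 6*4)² = (-7 + 24)² = 17² = 289)
1165 + x*(-808) = 1165 + 289*(-808) = 1165 - 233512 = -232347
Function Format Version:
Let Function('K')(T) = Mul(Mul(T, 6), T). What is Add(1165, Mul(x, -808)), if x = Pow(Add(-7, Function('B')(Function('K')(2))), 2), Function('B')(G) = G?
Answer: -232347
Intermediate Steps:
Function('K')(T) = Mul(6, Pow(T, 2)) (Function('K')(T) = Mul(Mul(6, T), T) = Mul(6, Pow(T, 2)))
x = 289 (x = Pow(Add(-7, Mul(6, Pow(2, 2))), 2) = Pow(Add(-7, Mul(6, 4)), 2) = Pow(Add(-7, 24), 2) = Pow(17, 2) = 289)
Add(1165, Mul(x, -808)) = Add(1165, Mul(289, -808)) = Add(1165, -233512) = -232347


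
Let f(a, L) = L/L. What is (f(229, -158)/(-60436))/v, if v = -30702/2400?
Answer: 100/77312753 ≈ 1.2934e-6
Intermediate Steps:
f(a, L) = 1
v = -5117/400 (v = -30702*1/2400 = -5117/400 ≈ -12.792)
(f(229, -158)/(-60436))/v = (1/(-60436))/(-5117/400) = (1*(-1/60436))*(-400/5117) = -1/60436*(-400/5117) = 100/77312753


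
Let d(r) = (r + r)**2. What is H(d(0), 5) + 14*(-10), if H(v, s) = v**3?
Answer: -140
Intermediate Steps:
d(r) = 4*r**2 (d(r) = (2*r)**2 = 4*r**2)
H(d(0), 5) + 14*(-10) = (4*0**2)**3 + 14*(-10) = (4*0)**3 - 140 = 0**3 - 140 = 0 - 140 = -140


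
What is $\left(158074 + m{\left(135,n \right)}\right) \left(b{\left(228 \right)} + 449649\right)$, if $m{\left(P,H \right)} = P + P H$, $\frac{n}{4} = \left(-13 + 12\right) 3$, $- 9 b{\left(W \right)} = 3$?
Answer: $\frac{211230105194}{3} \approx 7.041 \cdot 10^{10}$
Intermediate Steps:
$b{\left(W \right)} = - \frac{1}{3}$ ($b{\left(W \right)} = \left(- \frac{1}{9}\right) 3 = - \frac{1}{3}$)
$n = -12$ ($n = 4 \left(-13 + 12\right) 3 = 4 \left(\left(-1\right) 3\right) = 4 \left(-3\right) = -12$)
$m{\left(P,H \right)} = P + H P$
$\left(158074 + m{\left(135,n \right)}\right) \left(b{\left(228 \right)} + 449649\right) = \left(158074 + 135 \left(1 - 12\right)\right) \left(- \frac{1}{3} + 449649\right) = \left(158074 + 135 \left(-11\right)\right) \frac{1348946}{3} = \left(158074 - 1485\right) \frac{1348946}{3} = 156589 \cdot \frac{1348946}{3} = \frac{211230105194}{3}$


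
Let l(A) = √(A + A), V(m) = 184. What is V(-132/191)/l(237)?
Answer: 92*√474/237 ≈ 8.4514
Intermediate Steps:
l(A) = √2*√A (l(A) = √(2*A) = √2*√A)
V(-132/191)/l(237) = 184/((√2*√237)) = 184/(√474) = 184*(√474/474) = 92*√474/237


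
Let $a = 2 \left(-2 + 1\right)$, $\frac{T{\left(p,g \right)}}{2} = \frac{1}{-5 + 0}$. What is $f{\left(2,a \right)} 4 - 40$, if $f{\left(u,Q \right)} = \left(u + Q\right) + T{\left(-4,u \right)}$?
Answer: $- \frac{208}{5} \approx -41.6$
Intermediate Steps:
$T{\left(p,g \right)} = - \frac{2}{5}$ ($T{\left(p,g \right)} = \frac{2}{-5 + 0} = \frac{2}{-5} = 2 \left(- \frac{1}{5}\right) = - \frac{2}{5}$)
$a = -2$ ($a = 2 \left(-1\right) = -2$)
$f{\left(u,Q \right)} = - \frac{2}{5} + Q + u$ ($f{\left(u,Q \right)} = \left(u + Q\right) - \frac{2}{5} = \left(Q + u\right) - \frac{2}{5} = - \frac{2}{5} + Q + u$)
$f{\left(2,a \right)} 4 - 40 = \left(- \frac{2}{5} - 2 + 2\right) 4 - 40 = \left(- \frac{2}{5}\right) 4 - 40 = - \frac{8}{5} - 40 = - \frac{208}{5}$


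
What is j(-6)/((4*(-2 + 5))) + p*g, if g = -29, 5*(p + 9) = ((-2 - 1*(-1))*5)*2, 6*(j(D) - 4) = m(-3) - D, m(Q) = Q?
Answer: 2555/8 ≈ 319.38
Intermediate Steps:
j(D) = 7/2 - D/6 (j(D) = 4 + (-3 - D)/6 = 4 + (-1/2 - D/6) = 7/2 - D/6)
p = -11 (p = -9 + (((-2 - 1*(-1))*5)*2)/5 = -9 + (((-2 + 1)*5)*2)/5 = -9 + (-1*5*2)/5 = -9 + (-5*2)/5 = -9 + (1/5)*(-10) = -9 - 2 = -11)
j(-6)/((4*(-2 + 5))) + p*g = (7/2 - 1/6*(-6))/((4*(-2 + 5))) - 11*(-29) = (7/2 + 1)/((4*3)) + 319 = (9/2)/12 + 319 = (9/2)*(1/12) + 319 = 3/8 + 319 = 2555/8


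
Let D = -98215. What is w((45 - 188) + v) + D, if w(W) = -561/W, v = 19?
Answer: -12178099/124 ≈ -98211.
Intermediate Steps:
w((45 - 188) + v) + D = -561/((45 - 188) + 19) - 98215 = -561/(-143 + 19) - 98215 = -561/(-124) - 98215 = -561*(-1/124) - 98215 = 561/124 - 98215 = -12178099/124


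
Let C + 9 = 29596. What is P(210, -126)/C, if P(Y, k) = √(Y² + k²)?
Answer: 42*√34/29587 ≈ 0.0082773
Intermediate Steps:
C = 29587 (C = -9 + 29596 = 29587)
P(210, -126)/C = √(210² + (-126)²)/29587 = √(44100 + 15876)*(1/29587) = √59976*(1/29587) = (42*√34)*(1/29587) = 42*√34/29587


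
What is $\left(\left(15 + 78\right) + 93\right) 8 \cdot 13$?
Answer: $19344$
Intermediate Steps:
$\left(\left(15 + 78\right) + 93\right) 8 \cdot 13 = \left(93 + 93\right) 104 = 186 \cdot 104 = 19344$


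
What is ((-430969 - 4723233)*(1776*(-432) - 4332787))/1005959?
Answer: 26286528129838/1005959 ≈ 2.6131e+7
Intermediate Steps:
((-430969 - 4723233)*(1776*(-432) - 4332787))/1005959 = -5154202*(-767232 - 4332787)*(1/1005959) = -5154202*(-5100019)*(1/1005959) = 26286528129838*(1/1005959) = 26286528129838/1005959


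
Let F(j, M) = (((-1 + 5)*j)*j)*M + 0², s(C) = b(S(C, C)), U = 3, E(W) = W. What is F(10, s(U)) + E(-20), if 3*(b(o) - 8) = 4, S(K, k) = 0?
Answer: 11140/3 ≈ 3713.3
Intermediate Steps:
b(o) = 28/3 (b(o) = 8 + (⅓)*4 = 8 + 4/3 = 28/3)
s(C) = 28/3
F(j, M) = 4*M*j² (F(j, M) = ((4*j)*j)*M + 0 = (4*j²)*M + 0 = 4*M*j² + 0 = 4*M*j²)
F(10, s(U)) + E(-20) = 4*(28/3)*10² - 20 = 4*(28/3)*100 - 20 = 11200/3 - 20 = 11140/3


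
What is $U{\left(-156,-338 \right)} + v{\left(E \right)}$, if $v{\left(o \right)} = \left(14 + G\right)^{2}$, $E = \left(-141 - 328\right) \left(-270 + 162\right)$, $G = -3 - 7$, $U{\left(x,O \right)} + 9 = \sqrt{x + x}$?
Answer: $7 + 2 i \sqrt{78} \approx 7.0 + 17.664 i$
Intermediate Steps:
$U{\left(x,O \right)} = -9 + \sqrt{2} \sqrt{x}$ ($U{\left(x,O \right)} = -9 + \sqrt{x + x} = -9 + \sqrt{2 x} = -9 + \sqrt{2} \sqrt{x}$)
$G = -10$ ($G = -3 - 7 = -10$)
$E = 50652$ ($E = \left(-469\right) \left(-108\right) = 50652$)
$v{\left(o \right)} = 16$ ($v{\left(o \right)} = \left(14 - 10\right)^{2} = 4^{2} = 16$)
$U{\left(-156,-338 \right)} + v{\left(E \right)} = \left(-9 + \sqrt{2} \sqrt{-156}\right) + 16 = \left(-9 + \sqrt{2} \cdot 2 i \sqrt{39}\right) + 16 = \left(-9 + 2 i \sqrt{78}\right) + 16 = 7 + 2 i \sqrt{78}$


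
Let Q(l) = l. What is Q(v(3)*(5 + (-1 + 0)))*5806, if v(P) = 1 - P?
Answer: -46448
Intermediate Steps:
Q(v(3)*(5 + (-1 + 0)))*5806 = ((1 - 1*3)*(5 + (-1 + 0)))*5806 = ((1 - 3)*(5 - 1))*5806 = -2*4*5806 = -8*5806 = -46448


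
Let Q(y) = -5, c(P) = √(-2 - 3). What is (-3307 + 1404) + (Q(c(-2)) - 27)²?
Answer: -879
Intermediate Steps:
c(P) = I*√5 (c(P) = √(-5) = I*√5)
(-3307 + 1404) + (Q(c(-2)) - 27)² = (-3307 + 1404) + (-5 - 27)² = -1903 + (-32)² = -1903 + 1024 = -879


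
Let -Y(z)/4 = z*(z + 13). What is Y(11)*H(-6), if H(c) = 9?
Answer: -9504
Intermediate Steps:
Y(z) = -4*z*(13 + z) (Y(z) = -4*z*(z + 13) = -4*z*(13 + z))
Y(11)*H(-6) = -4*11*(13 + 11)*9 = -4*11*24*9 = -1056*9 = -9504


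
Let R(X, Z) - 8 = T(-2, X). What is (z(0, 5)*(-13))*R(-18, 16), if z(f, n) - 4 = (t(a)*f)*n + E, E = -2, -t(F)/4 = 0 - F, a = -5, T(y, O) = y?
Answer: -156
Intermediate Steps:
R(X, Z) = 6 (R(X, Z) = 8 - 2 = 6)
t(F) = 4*F (t(F) = -4*(0 - F) = -(-4)*F = 4*F)
z(f, n) = 2 - 20*f*n (z(f, n) = 4 + (((4*(-5))*f)*n - 2) = 4 + ((-20*f)*n - 2) = 4 + (-20*f*n - 2) = 4 + (-2 - 20*f*n) = 2 - 20*f*n)
(z(0, 5)*(-13))*R(-18, 16) = ((2 - 20*0*5)*(-13))*6 = ((2 + 0)*(-13))*6 = (2*(-13))*6 = -26*6 = -156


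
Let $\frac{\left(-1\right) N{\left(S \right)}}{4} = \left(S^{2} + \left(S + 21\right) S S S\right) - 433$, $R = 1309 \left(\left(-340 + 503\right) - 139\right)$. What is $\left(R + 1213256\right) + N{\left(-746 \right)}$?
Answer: $-1203967694060$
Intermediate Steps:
$R = 31416$ ($R = 1309 \left(163 - 139\right) = 1309 \cdot 24 = 31416$)
$N{\left(S \right)} = 1732 - 4 S^{2} - 4 S^{3} \left(21 + S\right)$ ($N{\left(S \right)} = - 4 \left(\left(S^{2} + \left(S + 21\right) S S S\right) - 433\right) = - 4 \left(\left(S^{2} + \left(21 + S\right) S^{2} S\right) - 433\right) = - 4 \left(\left(S^{2} + S^{2} \left(21 + S\right) S\right) - 433\right) = - 4 \left(\left(S^{2} + S^{3} \left(21 + S\right)\right) - 433\right) = - 4 \left(-433 + S^{2} + S^{3} \left(21 + S\right)\right) = 1732 - 4 S^{2} - 4 S^{3} \left(21 + S\right)$)
$\left(R + 1213256\right) + N{\left(-746 \right)} = \left(31416 + 1213256\right) - \left(-1732 - 34873518624 + 2226064 + 1238840233024\right) = 1244672 - 1203968938732 = -1203967694060$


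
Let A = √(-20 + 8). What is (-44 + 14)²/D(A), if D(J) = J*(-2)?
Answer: 75*I*√3 ≈ 129.9*I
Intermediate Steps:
A = 2*I*√3 (A = √(-12) = 2*I*√3 ≈ 3.4641*I)
D(J) = -2*J
(-44 + 14)²/D(A) = (-44 + 14)²/((-4*I*√3)) = (-30)²/((-4*I*√3)) = 900*(I*√3/12) = 75*I*√3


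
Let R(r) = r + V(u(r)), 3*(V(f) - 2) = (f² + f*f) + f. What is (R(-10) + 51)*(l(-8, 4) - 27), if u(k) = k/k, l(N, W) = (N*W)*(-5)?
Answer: 5852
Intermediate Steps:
l(N, W) = -5*N*W
u(k) = 1
V(f) = 2 + f/3 + 2*f²/3 (V(f) = 2 + ((f² + f*f) + f)/3 = 2 + ((f² + f²) + f)/3 = 2 + (2*f² + f)/3 = 2 + (f + 2*f²)/3 = 2 + (f/3 + 2*f²/3) = 2 + f/3 + 2*f²/3)
R(r) = 3 + r (R(r) = r + (2 + (⅓)*1 + (⅔)*1²) = r + (2 + ⅓ + (⅔)*1) = r + (2 + ⅓ + ⅔) = r + 3 = 3 + r)
(R(-10) + 51)*(l(-8, 4) - 27) = ((3 - 10) + 51)*(-5*(-8)*4 - 27) = (-7 + 51)*(160 - 27) = 44*133 = 5852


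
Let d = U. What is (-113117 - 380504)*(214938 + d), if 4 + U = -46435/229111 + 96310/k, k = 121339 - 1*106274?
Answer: -73241348041055751369/690311443 ≈ -1.0610e+11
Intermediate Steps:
k = 15065 (k = 121339 - 106274 = 15065)
U = 1511981655/690311443 (U = -4 + (-46435/229111 + 96310/15065) = -4 + (-46435*1/229111 + 96310*(1/15065)) = -4 + (-46435/229111 + 19262/3013) = -4 + 4273227427/690311443 = 1511981655/690311443 ≈ 2.1903)
d = 1511981655/690311443 ≈ 2.1903
(-113117 - 380504)*(214938 + d) = (-113117 - 380504)*(214938 + 1511981655/690311443) = -493621*148375672917189/690311443 = -73241348041055751369/690311443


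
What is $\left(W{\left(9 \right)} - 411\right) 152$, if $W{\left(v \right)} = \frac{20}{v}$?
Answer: $- \frac{559208}{9} \approx -62134.0$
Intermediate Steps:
$\left(W{\left(9 \right)} - 411\right) 152 = \left(\frac{20}{9} - 411\right) 152 = \left(- \frac{3679}{9}\right) 152 = - \frac{559208}{9}$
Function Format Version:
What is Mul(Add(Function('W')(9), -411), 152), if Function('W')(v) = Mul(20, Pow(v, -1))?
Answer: Rational(-559208, 9) ≈ -62134.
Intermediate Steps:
Mul(Add(Function('W')(9), -411), 152) = Mul(Add(Mul(20, Pow(9, -1)), -411), 152) = Mul(Add(Mul(20, Rational(1, 9)), -411), 152) = Mul(Add(Rational(20, 9), -411), 152) = Mul(Rational(-3679, 9), 152) = Rational(-559208, 9)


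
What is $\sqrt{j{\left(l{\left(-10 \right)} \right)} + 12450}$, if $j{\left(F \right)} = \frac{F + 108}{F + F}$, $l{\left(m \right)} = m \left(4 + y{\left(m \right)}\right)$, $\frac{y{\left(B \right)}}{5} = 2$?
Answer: $\frac{\sqrt{15251390}}{35} \approx 111.58$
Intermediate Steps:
$y{\left(B \right)} = 10$ ($y{\left(B \right)} = 5 \cdot 2 = 10$)
$l{\left(m \right)} = 14 m$ ($l{\left(m \right)} = m \left(4 + 10\right) = m 14 = 14 m$)
$j{\left(F \right)} = \frac{108 + F}{2 F}$
$\sqrt{j{\left(l{\left(-10 \right)} \right)} + 12450} = \sqrt{\frac{108 + 14 \left(-10\right)}{2 \cdot 14 \left(-10\right)} + 12450} = \sqrt{\frac{108 - 140}{2 \left(-140\right)} + 12450} = \sqrt{\frac{1}{2} \left(- \frac{1}{140}\right) \left(-32\right) + 12450} = \sqrt{\frac{4}{35} + 12450} = \sqrt{\frac{435754}{35}} = \frac{\sqrt{15251390}}{35}$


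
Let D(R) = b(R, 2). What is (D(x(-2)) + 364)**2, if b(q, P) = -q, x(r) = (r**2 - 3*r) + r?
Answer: 126736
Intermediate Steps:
x(r) = r**2 - 2*r
D(R) = -R
(D(x(-2)) + 364)**2 = (-(-2)*(-2 - 2) + 364)**2 = (-(-2)*(-4) + 364)**2 = (-1*8 + 364)**2 = (-8 + 364)**2 = 356**2 = 126736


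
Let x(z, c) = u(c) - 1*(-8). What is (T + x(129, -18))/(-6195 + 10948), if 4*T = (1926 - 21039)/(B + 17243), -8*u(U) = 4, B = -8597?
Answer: 80089/54792584 ≈ 0.0014617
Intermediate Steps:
u(U) = -½ (u(U) = -⅛*4 = -½)
x(z, c) = 15/2 (x(z, c) = -½ - 1*(-8) = -½ + 8 = 15/2)
T = -6371/11528 (T = ((1926 - 21039)/(-8597 + 17243))/4 = (-19113/8646)/4 = (-19113*1/8646)/4 = (¼)*(-6371/2882) = -6371/11528 ≈ -0.55265)
(T + x(129, -18))/(-6195 + 10948) = (-6371/11528 + 15/2)/(-6195 + 10948) = (80089/11528)/4753 = (80089/11528)*(1/4753) = 80089/54792584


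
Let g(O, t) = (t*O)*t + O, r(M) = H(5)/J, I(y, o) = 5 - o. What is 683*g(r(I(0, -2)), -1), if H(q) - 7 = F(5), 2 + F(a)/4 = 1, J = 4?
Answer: 2049/2 ≈ 1024.5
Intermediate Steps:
F(a) = -4 (F(a) = -8 + 4*1 = -8 + 4 = -4)
H(q) = 3 (H(q) = 7 - 4 = 3)
r(M) = ¾ (r(M) = 3/4 = 3*(¼) = ¾)
g(O, t) = O + O*t² (g(O, t) = (O*t)*t + O = O*t² + O = O + O*t²)
683*g(r(I(0, -2)), -1) = 683*(3*(1 + (-1)²)/4) = 683*(3*(1 + 1)/4) = 683*((¾)*2) = 683*(3/2) = 2049/2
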